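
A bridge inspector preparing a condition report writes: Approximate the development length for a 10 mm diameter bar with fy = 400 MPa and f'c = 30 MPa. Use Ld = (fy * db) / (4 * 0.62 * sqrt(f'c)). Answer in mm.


Ld = (fy * db) / (4 * 0.62 * sqrt(f'c))
= (400 * 10) / (4 * 0.62 * sqrt(30))
= 4000 / 13.5835
= 294.47 mm

294.47 mm


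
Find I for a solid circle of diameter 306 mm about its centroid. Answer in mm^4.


r = d / 2 = 306 / 2 = 153.0 mm
I = pi * r^4 / 4 = pi * 153.0^4 / 4
= 430383491.67 mm^4

430383491.67 mm^4


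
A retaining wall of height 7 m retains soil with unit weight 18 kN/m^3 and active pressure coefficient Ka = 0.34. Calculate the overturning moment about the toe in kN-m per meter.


Pa = 0.5 * Ka * gamma * H^2
= 0.5 * 0.34 * 18 * 7^2
= 149.94 kN/m
Arm = H / 3 = 7 / 3 = 2.3333 m
Mo = Pa * arm = Pa * H / 3 = 149.94 * 7 / 3 = 349.86 kN-m/m

349.86 kN-m/m


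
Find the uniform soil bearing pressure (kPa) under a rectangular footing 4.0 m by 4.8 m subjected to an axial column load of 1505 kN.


A = 4.0 * 4.8 = 19.2 m^2
q = P / A = 1505 / 19.2
= 78.3854 kPa

78.3854 kPa


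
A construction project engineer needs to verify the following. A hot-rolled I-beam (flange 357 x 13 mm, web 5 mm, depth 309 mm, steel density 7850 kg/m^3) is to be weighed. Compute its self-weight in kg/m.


A_flanges = 2 * 357 * 13 = 9282 mm^2
A_web = (309 - 2 * 13) * 5 = 1415 mm^2
A_total = 9282 + 1415 = 10697 mm^2 = 0.010697 m^2
Weight = rho * A = 7850 * 0.010697 = 83.9715 kg/m

83.9715 kg/m


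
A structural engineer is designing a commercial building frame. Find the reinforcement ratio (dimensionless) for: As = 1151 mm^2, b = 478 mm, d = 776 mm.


rho = As / (b * d)
= 1151 / (478 * 776)
= 1151 / 370928
= 0.003103 (dimensionless)

0.003103 (dimensionless)


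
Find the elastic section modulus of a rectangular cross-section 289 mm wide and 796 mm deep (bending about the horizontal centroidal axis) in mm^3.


S = b * h^2 / 6
= 289 * 796^2 / 6
= 289 * 633616 / 6
= 30519170.67 mm^3

30519170.67 mm^3


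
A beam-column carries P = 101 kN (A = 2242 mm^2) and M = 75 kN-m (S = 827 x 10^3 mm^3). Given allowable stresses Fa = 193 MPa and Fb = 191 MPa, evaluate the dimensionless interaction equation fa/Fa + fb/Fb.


f_a = P / A = 101000.0 / 2242 = 45.0491 MPa
f_b = M / S = 75000000.0 / 827000.0 = 90.6892 MPa
Ratio = f_a / Fa + f_b / Fb
= 45.0491 / 193 + 90.6892 / 191
= 0.7082 (dimensionless)

0.7082 (dimensionless)


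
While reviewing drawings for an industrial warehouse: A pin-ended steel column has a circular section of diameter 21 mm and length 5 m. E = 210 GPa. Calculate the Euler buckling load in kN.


I = pi * d^4 / 64 = 9546.56 mm^4
L = 5000.0 mm
P_cr = pi^2 * E * I / L^2
= 9.8696 * 210000.0 * 9546.56 / 5000.0^2
= 791.45 N = 0.7915 kN

0.7915 kN


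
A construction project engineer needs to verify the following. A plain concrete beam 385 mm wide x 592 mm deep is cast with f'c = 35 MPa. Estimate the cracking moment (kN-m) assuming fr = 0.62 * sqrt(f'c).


fr = 0.62 * sqrt(35) = 0.62 * 5.9161 = 3.668 MPa
I = 385 * 592^3 / 12 = 6656479573.33 mm^4
y_t = 296.0 mm
M_cr = fr * I / y_t = 3.668 * 6656479573.33 / 296.0 N-mm
= 82.4857 kN-m

82.4857 kN-m


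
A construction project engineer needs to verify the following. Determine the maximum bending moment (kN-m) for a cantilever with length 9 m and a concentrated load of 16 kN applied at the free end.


For a cantilever with a point load at the free end:
M_max = P * L = 16 * 9 = 144 kN-m

144 kN-m


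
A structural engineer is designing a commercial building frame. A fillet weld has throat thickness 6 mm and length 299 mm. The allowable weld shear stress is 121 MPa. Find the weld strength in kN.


Strength = throat * length * allowable stress
= 6 * 299 * 121 N
= 217074 N
= 217.07 kN

217.07 kN


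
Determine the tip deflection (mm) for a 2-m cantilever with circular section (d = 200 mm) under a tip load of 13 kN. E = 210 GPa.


I = pi * d^4 / 64 = pi * 200^4 / 64 = 78539816.34 mm^4
L = 2000.0 mm, P = 13000.0 N, E = 210000.0 MPa
delta = P * L^3 / (3 * E * I)
= 13000.0 * 2000.0^3 / (3 * 210000.0 * 78539816.34)
= 2.1019 mm

2.1019 mm


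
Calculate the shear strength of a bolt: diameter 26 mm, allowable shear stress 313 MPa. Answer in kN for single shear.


A = pi * d^2 / 4 = pi * 26^2 / 4 = 530.9292 mm^2
V = f_v * A / 1000 = 313 * 530.9292 / 1000
= 166.1808 kN

166.1808 kN


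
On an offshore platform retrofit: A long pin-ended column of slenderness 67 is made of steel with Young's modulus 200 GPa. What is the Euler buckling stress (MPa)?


sigma_cr = pi^2 * E / lambda^2
= 9.8696 * 200000.0 / 67^2
= 9.8696 * 200000.0 / 4489
= 439.724 MPa

439.724 MPa


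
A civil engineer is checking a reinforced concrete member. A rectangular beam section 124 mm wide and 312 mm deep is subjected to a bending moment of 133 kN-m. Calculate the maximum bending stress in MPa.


I = b * h^3 / 12 = 124 * 312^3 / 12 = 313837056.0 mm^4
y = h / 2 = 312 / 2 = 156.0 mm
M = 133 kN-m = 133000000.0 N-mm
sigma = M * y / I = 133000000.0 * 156.0 / 313837056.0
= 66.11 MPa

66.11 MPa


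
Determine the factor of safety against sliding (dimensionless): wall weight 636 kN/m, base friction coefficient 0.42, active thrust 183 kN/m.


Resisting force = mu * W = 0.42 * 636 = 267.12 kN/m
FOS = Resisting / Driving = 267.12 / 183
= 1.4597 (dimensionless)

1.4597 (dimensionless)


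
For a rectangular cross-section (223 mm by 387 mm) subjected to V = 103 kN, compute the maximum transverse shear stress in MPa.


A = b * h = 223 * 387 = 86301 mm^2
V = 103 kN = 103000.0 N
tau_max = 1.5 * V / A = 1.5 * 103000.0 / 86301
= 1.7902 MPa

1.7902 MPa


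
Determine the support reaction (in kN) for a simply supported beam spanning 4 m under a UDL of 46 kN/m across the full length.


Total load = w * L = 46 * 4 = 184 kN
By symmetry, each reaction R = total / 2 = 184 / 2 = 92.0 kN

92.0 kN


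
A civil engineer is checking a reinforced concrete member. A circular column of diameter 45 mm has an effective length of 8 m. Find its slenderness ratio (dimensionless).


Radius of gyration r = d / 4 = 45 / 4 = 11.25 mm
L_eff = 8000.0 mm
Slenderness ratio = L / r = 8000.0 / 11.25 = 711.11 (dimensionless)

711.11 (dimensionless)


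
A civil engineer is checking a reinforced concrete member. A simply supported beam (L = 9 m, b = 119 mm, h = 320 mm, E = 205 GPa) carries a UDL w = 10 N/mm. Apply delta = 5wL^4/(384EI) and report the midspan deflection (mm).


I = 119 * 320^3 / 12 = 324949333.33 mm^4
L = 9000.0 mm, w = 10 N/mm, E = 205000.0 MPa
delta = 5 * w * L^4 / (384 * E * I)
= 5 * 10 * 9000.0^4 / (384 * 205000.0 * 324949333.33)
= 12.8245 mm

12.8245 mm


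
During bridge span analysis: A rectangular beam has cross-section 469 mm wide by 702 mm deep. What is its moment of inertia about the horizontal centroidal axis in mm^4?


I = b * h^3 / 12
= 469 * 702^3 / 12
= 469 * 345948408 / 12
= 13520816946.0 mm^4

13520816946.0 mm^4


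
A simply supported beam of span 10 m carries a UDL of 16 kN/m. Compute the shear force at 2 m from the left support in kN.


R_A = w * L / 2 = 16 * 10 / 2 = 80.0 kN
V(x) = R_A - w * x = 80.0 - 16 * 2
= 48.0 kN

48.0 kN


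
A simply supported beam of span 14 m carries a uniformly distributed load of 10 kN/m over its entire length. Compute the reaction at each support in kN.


Total load = w * L = 10 * 14 = 140 kN
By symmetry, each reaction R = total / 2 = 140 / 2 = 70.0 kN

70.0 kN


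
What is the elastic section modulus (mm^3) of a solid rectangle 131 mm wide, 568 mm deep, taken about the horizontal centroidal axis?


S = b * h^2 / 6
= 131 * 568^2 / 6
= 131 * 322624 / 6
= 7043957.33 mm^3

7043957.33 mm^3


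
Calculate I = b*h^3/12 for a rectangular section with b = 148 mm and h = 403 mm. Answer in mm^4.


I = b * h^3 / 12
= 148 * 403^3 / 12
= 148 * 65450827 / 12
= 807226866.33 mm^4

807226866.33 mm^4


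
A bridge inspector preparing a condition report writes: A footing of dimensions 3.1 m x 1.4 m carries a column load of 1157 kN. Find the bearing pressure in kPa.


A = 3.1 * 1.4 = 4.34 m^2
q = P / A = 1157 / 4.34
= 266.5899 kPa

266.5899 kPa


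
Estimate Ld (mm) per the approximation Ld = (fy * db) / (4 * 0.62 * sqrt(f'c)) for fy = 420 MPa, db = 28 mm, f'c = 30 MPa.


Ld = (fy * db) / (4 * 0.62 * sqrt(f'c))
= (420 * 28) / (4 * 0.62 * sqrt(30))
= 11760 / 13.5835
= 865.76 mm

865.76 mm


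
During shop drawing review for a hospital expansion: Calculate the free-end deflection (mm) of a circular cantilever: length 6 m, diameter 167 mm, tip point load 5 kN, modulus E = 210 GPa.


I = pi * d^4 / 64 = pi * 167^4 / 64 = 38179987.63 mm^4
L = 6000.0 mm, P = 5000.0 N, E = 210000.0 MPa
delta = P * L^3 / (3 * E * I)
= 5000.0 * 6000.0^3 / (3 * 210000.0 * 38179987.63)
= 44.9001 mm

44.9001 mm


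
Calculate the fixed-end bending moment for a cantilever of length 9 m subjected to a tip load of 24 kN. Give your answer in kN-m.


For a cantilever with a point load at the free end:
M_max = P * L = 24 * 9 = 216 kN-m

216 kN-m


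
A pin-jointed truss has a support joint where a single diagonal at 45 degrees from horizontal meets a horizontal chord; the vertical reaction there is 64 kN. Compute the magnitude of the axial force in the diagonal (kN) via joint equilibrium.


At the joint, only the diagonal has a vertical component, so vertical equilibrium gives:
F * sin(45) = 64
F = 64 / sin(45)
= 64 / 0.707107
= 90.51 kN

90.51 kN


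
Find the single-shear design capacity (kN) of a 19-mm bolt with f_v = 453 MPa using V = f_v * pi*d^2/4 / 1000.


A = pi * d^2 / 4 = pi * 19^2 / 4 = 283.5287 mm^2
V = f_v * A / 1000 = 453 * 283.5287 / 1000
= 128.4385 kN

128.4385 kN


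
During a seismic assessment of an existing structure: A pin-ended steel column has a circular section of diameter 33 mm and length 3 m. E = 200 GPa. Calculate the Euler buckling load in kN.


I = pi * d^4 / 64 = 58213.76 mm^4
L = 3000.0 mm
P_cr = pi^2 * E * I / L^2
= 9.8696 * 200000.0 * 58213.76 / 3000.0^2
= 12767.71 N = 12.7677 kN

12.7677 kN


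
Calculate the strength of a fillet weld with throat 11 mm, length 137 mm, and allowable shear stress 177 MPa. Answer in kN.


Strength = throat * length * allowable stress
= 11 * 137 * 177 N
= 266739 N
= 266.74 kN

266.74 kN


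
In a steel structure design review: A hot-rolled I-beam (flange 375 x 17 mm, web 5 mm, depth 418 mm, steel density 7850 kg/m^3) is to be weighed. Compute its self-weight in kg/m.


A_flanges = 2 * 375 * 17 = 12750 mm^2
A_web = (418 - 2 * 17) * 5 = 1920 mm^2
A_total = 12750 + 1920 = 14670 mm^2 = 0.014670 m^2
Weight = rho * A = 7850 * 0.014670 = 115.1595 kg/m

115.1595 kg/m


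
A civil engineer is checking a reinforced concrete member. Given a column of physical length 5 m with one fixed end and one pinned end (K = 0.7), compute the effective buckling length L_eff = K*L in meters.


L_eff = K * L
= 0.7 * 5
= 3.5 m

3.5 m


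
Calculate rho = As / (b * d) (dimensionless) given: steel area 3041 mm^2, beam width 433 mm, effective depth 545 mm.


rho = As / (b * d)
= 3041 / (433 * 545)
= 3041 / 235985
= 0.012886 (dimensionless)

0.012886 (dimensionless)


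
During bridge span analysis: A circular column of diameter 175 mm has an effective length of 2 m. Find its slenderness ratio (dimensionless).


Radius of gyration r = d / 4 = 175 / 4 = 43.75 mm
L_eff = 2000.0 mm
Slenderness ratio = L / r = 2000.0 / 43.75 = 45.71 (dimensionless)

45.71 (dimensionless)


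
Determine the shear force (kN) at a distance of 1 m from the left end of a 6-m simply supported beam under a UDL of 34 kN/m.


R_A = w * L / 2 = 34 * 6 / 2 = 102.0 kN
V(x) = R_A - w * x = 102.0 - 34 * 1
= 68.0 kN

68.0 kN


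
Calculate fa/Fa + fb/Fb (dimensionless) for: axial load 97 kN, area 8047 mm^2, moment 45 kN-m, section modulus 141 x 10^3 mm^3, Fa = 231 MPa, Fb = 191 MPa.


f_a = P / A = 97000.0 / 8047 = 12.0542 MPa
f_b = M / S = 45000000.0 / 141000.0 = 319.1489 MPa
Ratio = f_a / Fa + f_b / Fb
= 12.0542 / 231 + 319.1489 / 191
= 1.7231 (dimensionless)

1.7231 (dimensionless)


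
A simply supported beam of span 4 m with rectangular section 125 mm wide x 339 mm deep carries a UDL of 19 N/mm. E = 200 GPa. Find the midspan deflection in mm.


I = 125 * 339^3 / 12 = 405814781.25 mm^4
L = 4000.0 mm, w = 19 N/mm, E = 200000.0 MPa
delta = 5 * w * L^4 / (384 * E * I)
= 5 * 19 * 4000.0^4 / (384 * 200000.0 * 405814781.25)
= 0.7803 mm

0.7803 mm


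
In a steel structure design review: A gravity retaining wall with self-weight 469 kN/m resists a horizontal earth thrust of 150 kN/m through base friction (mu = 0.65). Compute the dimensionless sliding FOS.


Resisting force = mu * W = 0.65 * 469 = 304.85 kN/m
FOS = Resisting / Driving = 304.85 / 150
= 2.0323 (dimensionless)

2.0323 (dimensionless)


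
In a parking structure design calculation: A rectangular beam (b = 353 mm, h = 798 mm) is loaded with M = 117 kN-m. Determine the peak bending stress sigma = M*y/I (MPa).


I = b * h^3 / 12 = 353 * 798^3 / 12 = 14948655498.0 mm^4
y = h / 2 = 798 / 2 = 399.0 mm
M = 117 kN-m = 117000000.0 N-mm
sigma = M * y / I = 117000000.0 * 399.0 / 14948655498.0
= 3.12 MPa

3.12 MPa


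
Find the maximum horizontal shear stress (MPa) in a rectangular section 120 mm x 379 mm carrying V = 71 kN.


A = b * h = 120 * 379 = 45480 mm^2
V = 71 kN = 71000.0 N
tau_max = 1.5 * V / A = 1.5 * 71000.0 / 45480
= 2.3417 MPa

2.3417 MPa


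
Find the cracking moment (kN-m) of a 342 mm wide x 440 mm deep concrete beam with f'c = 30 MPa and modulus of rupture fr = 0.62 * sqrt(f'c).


fr = 0.62 * sqrt(30) = 0.62 * 5.4772 = 3.3959 MPa
I = 342 * 440^3 / 12 = 2427744000.0 mm^4
y_t = 220.0 mm
M_cr = fr * I / y_t = 3.3959 * 2427744000.0 / 220.0 N-mm
= 37.4742 kN-m

37.4742 kN-m


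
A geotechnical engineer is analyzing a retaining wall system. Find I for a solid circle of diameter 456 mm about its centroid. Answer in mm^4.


r = d / 2 = 456 / 2 = 228.0 mm
I = pi * r^4 / 4 = pi * 228.0^4 / 4
= 2122409932.34 mm^4

2122409932.34 mm^4


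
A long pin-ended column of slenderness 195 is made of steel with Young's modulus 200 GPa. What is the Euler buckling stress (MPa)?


sigma_cr = pi^2 * E / lambda^2
= 9.8696 * 200000.0 / 195^2
= 9.8696 * 200000.0 / 38025
= 51.9111 MPa

51.9111 MPa


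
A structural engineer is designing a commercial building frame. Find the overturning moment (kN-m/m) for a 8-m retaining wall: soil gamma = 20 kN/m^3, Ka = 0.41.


Pa = 0.5 * Ka * gamma * H^2
= 0.5 * 0.41 * 20 * 8^2
= 262.4 kN/m
Arm = H / 3 = 8 / 3 = 2.6667 m
Mo = Pa * arm = Pa * H / 3 = 262.4 * 8 / 3 = 699.7333 kN-m/m

699.7333 kN-m/m


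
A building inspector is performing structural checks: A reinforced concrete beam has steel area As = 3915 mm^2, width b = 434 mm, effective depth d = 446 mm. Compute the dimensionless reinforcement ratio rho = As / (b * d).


rho = As / (b * d)
= 3915 / (434 * 446)
= 3915 / 193564
= 0.020226 (dimensionless)

0.020226 (dimensionless)


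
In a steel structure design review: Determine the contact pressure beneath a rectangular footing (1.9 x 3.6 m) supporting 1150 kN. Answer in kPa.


A = 1.9 * 3.6 = 6.84 m^2
q = P / A = 1150 / 6.84
= 168.1287 kPa

168.1287 kPa


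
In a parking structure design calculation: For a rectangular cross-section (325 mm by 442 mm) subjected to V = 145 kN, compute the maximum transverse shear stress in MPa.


A = b * h = 325 * 442 = 143650 mm^2
V = 145 kN = 145000.0 N
tau_max = 1.5 * V / A = 1.5 * 145000.0 / 143650
= 1.5141 MPa

1.5141 MPa


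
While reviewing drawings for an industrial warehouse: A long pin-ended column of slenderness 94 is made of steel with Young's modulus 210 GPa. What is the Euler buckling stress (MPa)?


sigma_cr = pi^2 * E / lambda^2
= 9.8696 * 210000.0 / 94^2
= 9.8696 * 210000.0 / 8836
= 234.5651 MPa

234.5651 MPa


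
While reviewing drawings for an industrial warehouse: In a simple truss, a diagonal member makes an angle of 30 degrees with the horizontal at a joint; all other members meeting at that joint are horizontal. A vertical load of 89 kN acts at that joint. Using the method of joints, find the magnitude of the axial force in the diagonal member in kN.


At the joint, only the diagonal has a vertical component, so vertical equilibrium gives:
F * sin(30) = 89
F = 89 / sin(30)
= 89 / 0.5
= 178.0 kN

178.0 kN


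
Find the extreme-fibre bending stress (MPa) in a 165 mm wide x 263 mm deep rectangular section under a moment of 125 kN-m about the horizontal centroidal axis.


I = b * h^3 / 12 = 165 * 263^3 / 12 = 250132396.25 mm^4
y = h / 2 = 263 / 2 = 131.5 mm
M = 125 kN-m = 125000000.0 N-mm
sigma = M * y / I = 125000000.0 * 131.5 / 250132396.25
= 65.72 MPa

65.72 MPa


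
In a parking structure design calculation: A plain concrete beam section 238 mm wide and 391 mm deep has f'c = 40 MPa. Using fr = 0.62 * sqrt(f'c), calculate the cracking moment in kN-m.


fr = 0.62 * sqrt(40) = 0.62 * 6.3246 = 3.9212 MPa
I = 238 * 391^3 / 12 = 1185566674.83 mm^4
y_t = 195.5 mm
M_cr = fr * I / y_t = 3.9212 * 1185566674.83 / 195.5 N-mm
= 23.7794 kN-m

23.7794 kN-m


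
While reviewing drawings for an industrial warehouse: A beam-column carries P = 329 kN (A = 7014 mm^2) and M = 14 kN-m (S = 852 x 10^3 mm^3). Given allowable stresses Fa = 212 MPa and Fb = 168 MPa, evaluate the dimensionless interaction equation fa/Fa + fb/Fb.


f_a = P / A = 329000.0 / 7014 = 46.9062 MPa
f_b = M / S = 14000000.0 / 852000.0 = 16.4319 MPa
Ratio = f_a / Fa + f_b / Fb
= 46.9062 / 212 + 16.4319 / 168
= 0.3191 (dimensionless)

0.3191 (dimensionless)


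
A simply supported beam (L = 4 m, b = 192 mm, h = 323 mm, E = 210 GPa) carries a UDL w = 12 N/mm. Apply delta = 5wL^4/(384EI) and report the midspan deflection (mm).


I = 192 * 323^3 / 12 = 539172272.0 mm^4
L = 4000.0 mm, w = 12 N/mm, E = 210000.0 MPa
delta = 5 * w * L^4 / (384 * E * I)
= 5 * 12 * 4000.0^4 / (384 * 210000.0 * 539172272.0)
= 0.3533 mm

0.3533 mm


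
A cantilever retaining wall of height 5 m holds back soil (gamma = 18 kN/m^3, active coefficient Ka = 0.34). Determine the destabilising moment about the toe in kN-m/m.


Pa = 0.5 * Ka * gamma * H^2
= 0.5 * 0.34 * 18 * 5^2
= 76.5 kN/m
Arm = H / 3 = 5 / 3 = 1.6667 m
Mo = Pa * arm = Pa * H / 3 = 76.5 * 5 / 3 = 127.5 kN-m/m

127.5 kN-m/m


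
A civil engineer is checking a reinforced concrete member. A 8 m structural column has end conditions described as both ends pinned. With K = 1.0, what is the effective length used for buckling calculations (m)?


L_eff = K * L
= 1.0 * 8
= 8.0 m

8.0 m


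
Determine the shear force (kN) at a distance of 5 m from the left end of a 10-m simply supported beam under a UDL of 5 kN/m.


R_A = w * L / 2 = 5 * 10 / 2 = 25.0 kN
V(x) = R_A - w * x = 25.0 - 5 * 5
= 0.0 kN

0.0 kN


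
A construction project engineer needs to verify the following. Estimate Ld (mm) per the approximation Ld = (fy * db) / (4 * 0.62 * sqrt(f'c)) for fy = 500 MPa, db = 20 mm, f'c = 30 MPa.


Ld = (fy * db) / (4 * 0.62 * sqrt(f'c))
= (500 * 20) / (4 * 0.62 * sqrt(30))
= 10000 / 13.5835
= 736.19 mm

736.19 mm


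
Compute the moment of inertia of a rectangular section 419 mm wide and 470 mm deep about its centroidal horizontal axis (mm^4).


I = b * h^3 / 12
= 419 * 470^3 / 12
= 419 * 103823000 / 12
= 3625153083.33 mm^4

3625153083.33 mm^4


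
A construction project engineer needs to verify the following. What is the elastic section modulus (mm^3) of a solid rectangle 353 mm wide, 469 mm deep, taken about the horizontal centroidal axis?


S = b * h^2 / 6
= 353 * 469^2 / 6
= 353 * 219961 / 6
= 12941038.83 mm^3

12941038.83 mm^3


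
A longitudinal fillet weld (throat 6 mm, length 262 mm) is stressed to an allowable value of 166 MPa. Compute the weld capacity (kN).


Strength = throat * length * allowable stress
= 6 * 262 * 166 N
= 260952 N
= 260.95 kN

260.95 kN


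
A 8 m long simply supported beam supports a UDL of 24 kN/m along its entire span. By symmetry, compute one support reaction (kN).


Total load = w * L = 24 * 8 = 192 kN
By symmetry, each reaction R = total / 2 = 192 / 2 = 96.0 kN

96.0 kN


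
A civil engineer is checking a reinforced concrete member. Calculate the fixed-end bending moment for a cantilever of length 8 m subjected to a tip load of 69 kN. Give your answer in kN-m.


For a cantilever with a point load at the free end:
M_max = P * L = 69 * 8 = 552 kN-m

552 kN-m


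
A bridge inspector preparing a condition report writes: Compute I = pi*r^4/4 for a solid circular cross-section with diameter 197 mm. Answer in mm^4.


r = d / 2 = 197 / 2 = 98.5 mm
I = pi * r^4 / 4 = pi * 98.5^4 / 4
= 73932399.8 mm^4

73932399.8 mm^4


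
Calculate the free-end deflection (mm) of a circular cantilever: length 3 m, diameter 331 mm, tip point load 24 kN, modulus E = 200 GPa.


I = pi * d^4 / 64 = pi * 331^4 / 64 = 589225961.58 mm^4
L = 3000.0 mm, P = 24000.0 N, E = 200000.0 MPa
delta = P * L^3 / (3 * E * I)
= 24000.0 * 3000.0^3 / (3 * 200000.0 * 589225961.58)
= 1.8329 mm

1.8329 mm


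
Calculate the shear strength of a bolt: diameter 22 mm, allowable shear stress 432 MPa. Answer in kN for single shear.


A = pi * d^2 / 4 = pi * 22^2 / 4 = 380.1327 mm^2
V = f_v * A / 1000 = 432 * 380.1327 / 1000
= 164.2173 kN

164.2173 kN


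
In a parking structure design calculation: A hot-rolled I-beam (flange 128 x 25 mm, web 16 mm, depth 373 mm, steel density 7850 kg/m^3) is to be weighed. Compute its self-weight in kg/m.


A_flanges = 2 * 128 * 25 = 6400 mm^2
A_web = (373 - 2 * 25) * 16 = 5168 mm^2
A_total = 6400 + 5168 = 11568 mm^2 = 0.011568 m^2
Weight = rho * A = 7850 * 0.011568 = 90.8088 kg/m

90.8088 kg/m


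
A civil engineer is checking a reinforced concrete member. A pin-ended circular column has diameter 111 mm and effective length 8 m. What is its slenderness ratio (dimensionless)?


Radius of gyration r = d / 4 = 111 / 4 = 27.75 mm
L_eff = 8000.0 mm
Slenderness ratio = L / r = 8000.0 / 27.75 = 288.29 (dimensionless)

288.29 (dimensionless)


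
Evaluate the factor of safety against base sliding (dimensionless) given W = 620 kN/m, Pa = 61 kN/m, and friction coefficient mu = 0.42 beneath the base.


Resisting force = mu * W = 0.42 * 620 = 260.4 kN/m
FOS = Resisting / Driving = 260.4 / 61
= 4.2689 (dimensionless)

4.2689 (dimensionless)


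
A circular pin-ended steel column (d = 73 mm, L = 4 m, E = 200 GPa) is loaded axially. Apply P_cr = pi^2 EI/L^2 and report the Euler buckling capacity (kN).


I = pi * d^4 / 64 = 1393995.4 mm^4
L = 4000.0 mm
P_cr = pi^2 * E * I / L^2
= 9.8696 * 200000.0 * 1393995.4 / 4000.0^2
= 171977.29 N = 171.9773 kN

171.9773 kN


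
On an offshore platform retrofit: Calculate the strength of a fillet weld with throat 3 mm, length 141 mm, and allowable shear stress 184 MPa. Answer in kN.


Strength = throat * length * allowable stress
= 3 * 141 * 184 N
= 77832 N
= 77.83 kN

77.83 kN


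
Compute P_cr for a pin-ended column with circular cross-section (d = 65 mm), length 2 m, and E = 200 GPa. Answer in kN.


I = pi * d^4 / 64 = 876240.51 mm^4
L = 2000.0 mm
P_cr = pi^2 * E * I / L^2
= 9.8696 * 200000.0 * 876240.51 / 2000.0^2
= 432407.36 N = 432.4074 kN

432.4074 kN


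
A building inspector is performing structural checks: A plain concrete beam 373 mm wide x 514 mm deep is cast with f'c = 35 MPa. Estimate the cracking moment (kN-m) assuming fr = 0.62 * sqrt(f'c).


fr = 0.62 * sqrt(35) = 0.62 * 5.9161 = 3.668 MPa
I = 373 * 514^3 / 12 = 4221015459.33 mm^4
y_t = 257.0 mm
M_cr = fr * I / y_t = 3.668 * 4221015459.33 / 257.0 N-mm
= 60.2434 kN-m

60.2434 kN-m


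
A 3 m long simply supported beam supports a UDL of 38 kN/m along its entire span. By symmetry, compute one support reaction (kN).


Total load = w * L = 38 * 3 = 114 kN
By symmetry, each reaction R = total / 2 = 114 / 2 = 57.0 kN

57.0 kN


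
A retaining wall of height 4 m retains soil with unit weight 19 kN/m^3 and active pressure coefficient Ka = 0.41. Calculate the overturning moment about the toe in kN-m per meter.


Pa = 0.5 * Ka * gamma * H^2
= 0.5 * 0.41 * 19 * 4^2
= 62.32 kN/m
Arm = H / 3 = 4 / 3 = 1.3333 m
Mo = Pa * arm = Pa * H / 3 = 62.32 * 4 / 3 = 83.0933 kN-m/m

83.0933 kN-m/m


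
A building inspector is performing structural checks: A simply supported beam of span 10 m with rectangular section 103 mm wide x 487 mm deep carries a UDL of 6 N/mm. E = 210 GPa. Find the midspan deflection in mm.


I = 103 * 487^3 / 12 = 991386184.08 mm^4
L = 10000.0 mm, w = 6 N/mm, E = 210000.0 MPa
delta = 5 * w * L^4 / (384 * E * I)
= 5 * 6 * 10000.0^4 / (384 * 210000.0 * 991386184.08)
= 3.7526 mm

3.7526 mm


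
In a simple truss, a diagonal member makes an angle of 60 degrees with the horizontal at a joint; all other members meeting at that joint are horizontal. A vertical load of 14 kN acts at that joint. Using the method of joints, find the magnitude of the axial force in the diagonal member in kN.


At the joint, only the diagonal has a vertical component, so vertical equilibrium gives:
F * sin(60) = 14
F = 14 / sin(60)
= 14 / 0.866025
= 16.17 kN

16.17 kN


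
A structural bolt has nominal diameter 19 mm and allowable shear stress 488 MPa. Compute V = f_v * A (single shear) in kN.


A = pi * d^2 / 4 = pi * 19^2 / 4 = 283.5287 mm^2
V = f_v * A / 1000 = 488 * 283.5287 / 1000
= 138.362 kN

138.362 kN


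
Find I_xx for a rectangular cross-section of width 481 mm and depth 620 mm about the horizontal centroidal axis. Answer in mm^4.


I = b * h^3 / 12
= 481 * 620^3 / 12
= 481 * 238328000 / 12
= 9552980666.67 mm^4

9552980666.67 mm^4


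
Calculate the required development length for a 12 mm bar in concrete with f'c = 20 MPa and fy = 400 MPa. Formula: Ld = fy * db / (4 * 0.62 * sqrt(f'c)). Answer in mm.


Ld = (fy * db) / (4 * 0.62 * sqrt(f'c))
= (400 * 12) / (4 * 0.62 * sqrt(20))
= 4800 / 11.0909
= 432.79 mm

432.79 mm


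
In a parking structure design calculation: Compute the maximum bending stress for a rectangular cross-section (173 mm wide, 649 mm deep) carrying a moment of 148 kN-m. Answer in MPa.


I = b * h^3 / 12 = 173 * 649^3 / 12 = 3940932056.42 mm^4
y = h / 2 = 649 / 2 = 324.5 mm
M = 148 kN-m = 148000000.0 N-mm
sigma = M * y / I = 148000000.0 * 324.5 / 3940932056.42
= 12.19 MPa

12.19 MPa


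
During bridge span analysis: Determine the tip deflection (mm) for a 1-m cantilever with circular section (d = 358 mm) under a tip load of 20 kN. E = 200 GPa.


I = pi * d^4 / 64 = pi * 358^4 / 64 = 806309924.35 mm^4
L = 1000.0 mm, P = 20000.0 N, E = 200000.0 MPa
delta = P * L^3 / (3 * E * I)
= 20000.0 * 1000.0^3 / (3 * 200000.0 * 806309924.35)
= 0.0413 mm

0.0413 mm


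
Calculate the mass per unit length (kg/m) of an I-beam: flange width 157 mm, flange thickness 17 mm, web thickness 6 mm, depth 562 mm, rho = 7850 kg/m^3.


A_flanges = 2 * 157 * 17 = 5338 mm^2
A_web = (562 - 2 * 17) * 6 = 3168 mm^2
A_total = 5338 + 3168 = 8506 mm^2 = 0.008506 m^2
Weight = rho * A = 7850 * 0.008506 = 66.7721 kg/m

66.7721 kg/m


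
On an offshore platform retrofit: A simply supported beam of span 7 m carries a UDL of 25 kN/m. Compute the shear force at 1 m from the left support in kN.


R_A = w * L / 2 = 25 * 7 / 2 = 87.5 kN
V(x) = R_A - w * x = 87.5 - 25 * 1
= 62.5 kN

62.5 kN


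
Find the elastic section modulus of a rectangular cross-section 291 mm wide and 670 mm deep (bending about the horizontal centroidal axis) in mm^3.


S = b * h^2 / 6
= 291 * 670^2 / 6
= 291 * 448900 / 6
= 21771650.0 mm^3

21771650.0 mm^3


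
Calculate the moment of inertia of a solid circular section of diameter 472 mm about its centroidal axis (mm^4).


r = d / 2 = 472 / 2 = 236.0 mm
I = pi * r^4 / 4 = pi * 236.0^4 / 4
= 2436339987.1 mm^4

2436339987.1 mm^4


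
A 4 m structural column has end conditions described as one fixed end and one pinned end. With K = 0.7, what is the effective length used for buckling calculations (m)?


L_eff = K * L
= 0.7 * 4
= 2.8 m

2.8 m


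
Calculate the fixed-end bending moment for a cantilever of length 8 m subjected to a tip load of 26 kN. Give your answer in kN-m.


For a cantilever with a point load at the free end:
M_max = P * L = 26 * 8 = 208 kN-m

208 kN-m


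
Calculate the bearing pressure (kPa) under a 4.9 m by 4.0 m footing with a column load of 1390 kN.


A = 4.9 * 4.0 = 19.6 m^2
q = P / A = 1390 / 19.6
= 70.9184 kPa

70.9184 kPa


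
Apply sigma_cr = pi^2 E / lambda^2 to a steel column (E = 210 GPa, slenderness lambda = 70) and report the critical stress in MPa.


sigma_cr = pi^2 * E / lambda^2
= 9.8696 * 210000.0 / 70^2
= 9.8696 * 210000.0 / 4900
= 422.983 MPa

422.983 MPa


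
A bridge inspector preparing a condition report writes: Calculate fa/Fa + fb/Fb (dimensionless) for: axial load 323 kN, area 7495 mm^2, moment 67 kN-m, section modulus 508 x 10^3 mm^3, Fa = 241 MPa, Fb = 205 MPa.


f_a = P / A = 323000.0 / 7495 = 43.0954 MPa
f_b = M / S = 67000000.0 / 508000.0 = 131.8898 MPa
Ratio = f_a / Fa + f_b / Fb
= 43.0954 / 241 + 131.8898 / 205
= 0.8222 (dimensionless)

0.8222 (dimensionless)


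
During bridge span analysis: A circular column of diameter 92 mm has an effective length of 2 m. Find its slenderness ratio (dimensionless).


Radius of gyration r = d / 4 = 92 / 4 = 23.0 mm
L_eff = 2000.0 mm
Slenderness ratio = L / r = 2000.0 / 23.0 = 86.96 (dimensionless)

86.96 (dimensionless)


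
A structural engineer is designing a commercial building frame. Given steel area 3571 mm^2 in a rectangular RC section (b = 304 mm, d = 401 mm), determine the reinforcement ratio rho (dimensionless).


rho = As / (b * d)
= 3571 / (304 * 401)
= 3571 / 121904
= 0.029294 (dimensionless)

0.029294 (dimensionless)


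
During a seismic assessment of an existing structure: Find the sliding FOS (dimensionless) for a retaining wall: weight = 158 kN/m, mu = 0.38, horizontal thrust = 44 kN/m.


Resisting force = mu * W = 0.38 * 158 = 60.04 kN/m
FOS = Resisting / Driving = 60.04 / 44
= 1.3645 (dimensionless)

1.3645 (dimensionless)


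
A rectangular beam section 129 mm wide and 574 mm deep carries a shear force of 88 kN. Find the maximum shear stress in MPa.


A = b * h = 129 * 574 = 74046 mm^2
V = 88 kN = 88000.0 N
tau_max = 1.5 * V / A = 1.5 * 88000.0 / 74046
= 1.7827 MPa

1.7827 MPa


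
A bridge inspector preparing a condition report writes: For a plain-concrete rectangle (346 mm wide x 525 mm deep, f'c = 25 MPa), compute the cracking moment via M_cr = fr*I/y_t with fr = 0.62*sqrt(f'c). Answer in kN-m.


fr = 0.62 * sqrt(25) = 0.62 * 5.0 = 3.1 MPa
I = 346 * 525^3 / 12 = 4172273437.5 mm^4
y_t = 262.5 mm
M_cr = fr * I / y_t = 3.1 * 4172273437.5 / 262.5 N-mm
= 49.2726 kN-m

49.2726 kN-m


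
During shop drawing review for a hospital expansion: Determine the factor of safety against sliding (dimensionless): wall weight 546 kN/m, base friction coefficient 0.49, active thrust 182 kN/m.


Resisting force = mu * W = 0.49 * 546 = 267.54 kN/m
FOS = Resisting / Driving = 267.54 / 182
= 1.47 (dimensionless)

1.47 (dimensionless)


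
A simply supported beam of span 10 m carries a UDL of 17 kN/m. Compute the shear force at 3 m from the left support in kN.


R_A = w * L / 2 = 17 * 10 / 2 = 85.0 kN
V(x) = R_A - w * x = 85.0 - 17 * 3
= 34.0 kN

34.0 kN


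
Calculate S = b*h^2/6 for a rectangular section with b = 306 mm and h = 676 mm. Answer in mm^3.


S = b * h^2 / 6
= 306 * 676^2 / 6
= 306 * 456976 / 6
= 23305776.0 mm^3

23305776.0 mm^3


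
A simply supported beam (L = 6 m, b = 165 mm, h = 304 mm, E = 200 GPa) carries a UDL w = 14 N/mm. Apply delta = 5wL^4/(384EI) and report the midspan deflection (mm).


I = 165 * 304^3 / 12 = 386298880.0 mm^4
L = 6000.0 mm, w = 14 N/mm, E = 200000.0 MPa
delta = 5 * w * L^4 / (384 * E * I)
= 5 * 14 * 6000.0^4 / (384 * 200000.0 * 386298880.0)
= 3.0579 mm

3.0579 mm


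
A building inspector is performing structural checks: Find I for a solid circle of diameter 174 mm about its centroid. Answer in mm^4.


r = d / 2 = 174 / 2 = 87.0 mm
I = pi * r^4 / 4 = pi * 87.0^4 / 4
= 44995273.07 mm^4

44995273.07 mm^4


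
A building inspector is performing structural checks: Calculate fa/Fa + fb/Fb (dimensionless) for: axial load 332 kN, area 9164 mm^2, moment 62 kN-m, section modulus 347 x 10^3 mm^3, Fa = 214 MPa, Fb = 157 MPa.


f_a = P / A = 332000.0 / 9164 = 36.2287 MPa
f_b = M / S = 62000000.0 / 347000.0 = 178.6744 MPa
Ratio = f_a / Fa + f_b / Fb
= 36.2287 / 214 + 178.6744 / 157
= 1.3073 (dimensionless)

1.3073 (dimensionless)


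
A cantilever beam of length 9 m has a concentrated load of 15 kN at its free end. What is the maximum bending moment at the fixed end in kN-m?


For a cantilever with a point load at the free end:
M_max = P * L = 15 * 9 = 135 kN-m

135 kN-m


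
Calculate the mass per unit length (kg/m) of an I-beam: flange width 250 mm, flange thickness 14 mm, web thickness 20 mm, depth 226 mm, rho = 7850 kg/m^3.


A_flanges = 2 * 250 * 14 = 7000 mm^2
A_web = (226 - 2 * 14) * 20 = 3960 mm^2
A_total = 7000 + 3960 = 10960 mm^2 = 0.010960 m^2
Weight = rho * A = 7850 * 0.010960 = 86.036 kg/m

86.036 kg/m


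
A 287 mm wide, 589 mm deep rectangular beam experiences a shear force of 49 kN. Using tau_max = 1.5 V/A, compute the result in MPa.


A = b * h = 287 * 589 = 169043 mm^2
V = 49 kN = 49000.0 N
tau_max = 1.5 * V / A = 1.5 * 49000.0 / 169043
= 0.4348 MPa

0.4348 MPa


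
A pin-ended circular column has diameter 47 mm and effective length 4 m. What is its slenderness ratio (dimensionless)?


Radius of gyration r = d / 4 = 47 / 4 = 11.75 mm
L_eff = 4000.0 mm
Slenderness ratio = L / r = 4000.0 / 11.75 = 340.43 (dimensionless)

340.43 (dimensionless)


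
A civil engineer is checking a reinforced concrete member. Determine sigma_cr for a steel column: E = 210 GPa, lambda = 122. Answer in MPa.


sigma_cr = pi^2 * E / lambda^2
= 9.8696 * 210000.0 / 122^2
= 9.8696 * 210000.0 / 14884
= 139.2513 MPa

139.2513 MPa


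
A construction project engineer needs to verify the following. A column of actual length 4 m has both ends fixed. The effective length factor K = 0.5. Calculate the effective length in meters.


L_eff = K * L
= 0.5 * 4
= 2.0 m

2.0 m


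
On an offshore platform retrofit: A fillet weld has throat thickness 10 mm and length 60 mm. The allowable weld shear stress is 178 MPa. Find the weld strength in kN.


Strength = throat * length * allowable stress
= 10 * 60 * 178 N
= 106800 N
= 106.8 kN

106.8 kN


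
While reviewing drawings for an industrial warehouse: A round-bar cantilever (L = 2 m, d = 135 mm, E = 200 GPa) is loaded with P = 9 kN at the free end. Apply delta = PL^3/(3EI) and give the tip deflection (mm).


I = pi * d^4 / 64 = pi * 135^4 / 64 = 16304405.68 mm^4
L = 2000.0 mm, P = 9000.0 N, E = 200000.0 MPa
delta = P * L^3 / (3 * E * I)
= 9000.0 * 2000.0^3 / (3 * 200000.0 * 16304405.68)
= 7.36 mm

7.36 mm


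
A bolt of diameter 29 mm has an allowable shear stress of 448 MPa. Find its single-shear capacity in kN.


A = pi * d^2 / 4 = pi * 29^2 / 4 = 660.5199 mm^2
V = f_v * A / 1000 = 448 * 660.5199 / 1000
= 295.9129 kN

295.9129 kN


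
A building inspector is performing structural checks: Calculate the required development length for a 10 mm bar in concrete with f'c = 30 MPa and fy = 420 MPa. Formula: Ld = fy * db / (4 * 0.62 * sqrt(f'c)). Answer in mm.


Ld = (fy * db) / (4 * 0.62 * sqrt(f'c))
= (420 * 10) / (4 * 0.62 * sqrt(30))
= 4200 / 13.5835
= 309.2 mm

309.2 mm


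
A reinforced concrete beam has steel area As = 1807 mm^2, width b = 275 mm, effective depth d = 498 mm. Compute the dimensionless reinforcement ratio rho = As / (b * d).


rho = As / (b * d)
= 1807 / (275 * 498)
= 1807 / 136950
= 0.013195 (dimensionless)

0.013195 (dimensionless)


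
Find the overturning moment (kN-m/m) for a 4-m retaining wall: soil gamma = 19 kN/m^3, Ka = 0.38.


Pa = 0.5 * Ka * gamma * H^2
= 0.5 * 0.38 * 19 * 4^2
= 57.76 kN/m
Arm = H / 3 = 4 / 3 = 1.3333 m
Mo = Pa * arm = Pa * H / 3 = 57.76 * 4 / 3 = 77.0133 kN-m/m

77.0133 kN-m/m


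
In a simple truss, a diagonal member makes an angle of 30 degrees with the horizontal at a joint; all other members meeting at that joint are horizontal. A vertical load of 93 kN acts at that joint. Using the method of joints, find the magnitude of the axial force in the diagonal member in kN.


At the joint, only the diagonal has a vertical component, so vertical equilibrium gives:
F * sin(30) = 93
F = 93 / sin(30)
= 93 / 0.5
= 186.0 kN

186.0 kN


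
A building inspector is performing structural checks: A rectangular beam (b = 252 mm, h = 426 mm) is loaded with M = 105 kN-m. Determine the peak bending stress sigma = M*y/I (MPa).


I = b * h^3 / 12 = 252 * 426^3 / 12 = 1623484296.0 mm^4
y = h / 2 = 426 / 2 = 213.0 mm
M = 105 kN-m = 105000000.0 N-mm
sigma = M * y / I = 105000000.0 * 213.0 / 1623484296.0
= 13.78 MPa

13.78 MPa


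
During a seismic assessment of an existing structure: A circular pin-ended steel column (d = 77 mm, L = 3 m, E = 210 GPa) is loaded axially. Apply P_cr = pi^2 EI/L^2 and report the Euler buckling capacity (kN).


I = pi * d^4 / 64 = 1725570.86 mm^4
L = 3000.0 mm
P_cr = pi^2 * E * I / L^2
= 9.8696 * 210000.0 * 1725570.86 / 3000.0^2
= 397383.04 N = 397.383 kN

397.383 kN


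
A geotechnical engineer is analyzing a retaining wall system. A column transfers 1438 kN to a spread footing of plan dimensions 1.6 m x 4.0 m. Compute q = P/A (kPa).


A = 1.6 * 4.0 = 6.4 m^2
q = P / A = 1438 / 6.4
= 224.6875 kPa

224.6875 kPa


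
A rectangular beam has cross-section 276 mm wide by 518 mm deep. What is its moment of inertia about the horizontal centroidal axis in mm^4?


I = b * h^3 / 12
= 276 * 518^3 / 12
= 276 * 138991832 / 12
= 3196812136.0 mm^4

3196812136.0 mm^4


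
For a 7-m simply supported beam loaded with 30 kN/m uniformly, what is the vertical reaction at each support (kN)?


Total load = w * L = 30 * 7 = 210 kN
By symmetry, each reaction R = total / 2 = 210 / 2 = 105.0 kN

105.0 kN


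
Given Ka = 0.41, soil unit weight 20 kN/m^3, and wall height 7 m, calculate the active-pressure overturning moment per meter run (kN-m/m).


Pa = 0.5 * Ka * gamma * H^2
= 0.5 * 0.41 * 20 * 7^2
= 200.9 kN/m
Arm = H / 3 = 7 / 3 = 2.3333 m
Mo = Pa * arm = Pa * H / 3 = 200.9 * 7 / 3 = 468.7667 kN-m/m

468.7667 kN-m/m


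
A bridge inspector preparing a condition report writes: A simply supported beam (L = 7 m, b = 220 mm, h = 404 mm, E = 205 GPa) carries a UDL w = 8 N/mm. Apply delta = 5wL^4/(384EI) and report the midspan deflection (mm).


I = 220 * 404^3 / 12 = 1208886506.67 mm^4
L = 7000.0 mm, w = 8 N/mm, E = 205000.0 MPa
delta = 5 * w * L^4 / (384 * E * I)
= 5 * 8 * 7000.0^4 / (384 * 205000.0 * 1208886506.67)
= 1.0092 mm

1.0092 mm


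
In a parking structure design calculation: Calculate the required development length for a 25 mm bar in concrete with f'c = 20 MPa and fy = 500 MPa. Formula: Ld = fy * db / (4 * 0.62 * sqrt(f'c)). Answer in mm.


Ld = (fy * db) / (4 * 0.62 * sqrt(f'c))
= (500 * 25) / (4 * 0.62 * sqrt(20))
= 12500 / 11.0909
= 1127.05 mm

1127.05 mm


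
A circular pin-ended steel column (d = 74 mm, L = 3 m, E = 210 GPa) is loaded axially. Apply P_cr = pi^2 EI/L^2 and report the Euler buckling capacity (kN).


I = pi * d^4 / 64 = 1471962.61 mm^4
L = 3000.0 mm
P_cr = pi^2 * E * I / L^2
= 9.8696 * 210000.0 * 1471962.61 / 3000.0^2
= 338979.4 N = 338.9794 kN

338.9794 kN


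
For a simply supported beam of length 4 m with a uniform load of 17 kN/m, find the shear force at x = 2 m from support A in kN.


R_A = w * L / 2 = 17 * 4 / 2 = 34.0 kN
V(x) = R_A - w * x = 34.0 - 17 * 2
= 0.0 kN

0.0 kN


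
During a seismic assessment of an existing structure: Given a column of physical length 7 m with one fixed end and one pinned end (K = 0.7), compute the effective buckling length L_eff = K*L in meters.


L_eff = K * L
= 0.7 * 7
= 4.9 m

4.9 m
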